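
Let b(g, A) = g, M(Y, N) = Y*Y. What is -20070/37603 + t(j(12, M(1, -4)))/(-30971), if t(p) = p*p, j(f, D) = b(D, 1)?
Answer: -621625573/1164602513 ≈ -0.53377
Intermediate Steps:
M(Y, N) = Y**2
j(f, D) = D
t(p) = p**2
-20070/37603 + t(j(12, M(1, -4)))/(-30971) = -20070/37603 + (1**2)**2/(-30971) = -20070*1/37603 + 1**2*(-1/30971) = -20070/37603 + 1*(-1/30971) = -20070/37603 - 1/30971 = -621625573/1164602513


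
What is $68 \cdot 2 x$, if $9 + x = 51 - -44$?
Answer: $11696$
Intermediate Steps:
$x = 86$ ($x = -9 + \left(51 - -44\right) = -9 + \left(51 + 44\right) = -9 + 95 = 86$)
$68 \cdot 2 x = 68 \cdot 2 \cdot 86 = 136 \cdot 86 = 11696$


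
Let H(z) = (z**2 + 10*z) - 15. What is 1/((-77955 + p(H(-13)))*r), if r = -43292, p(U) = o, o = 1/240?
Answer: 60/202489660777 ≈ 2.9631e-10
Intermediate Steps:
H(z) = -15 + z**2 + 10*z
o = 1/240 ≈ 0.0041667
p(U) = 1/240
1/((-77955 + p(H(-13)))*r) = 1/((-77955 + 1/240)*(-43292)) = -1/43292/(-18709199/240) = -240/18709199*(-1/43292) = 60/202489660777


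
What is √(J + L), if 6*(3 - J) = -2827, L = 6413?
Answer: 31*√258/6 ≈ 82.989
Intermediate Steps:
J = 2845/6 (J = 3 - ⅙*(-2827) = 3 + 2827/6 = 2845/6 ≈ 474.17)
√(J + L) = √(2845/6 + 6413) = √(41323/6) = 31*√258/6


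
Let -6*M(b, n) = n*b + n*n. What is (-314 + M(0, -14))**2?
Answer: 1081600/9 ≈ 1.2018e+5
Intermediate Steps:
M(b, n) = -n**2/6 - b*n/6 (M(b, n) = -(n*b + n*n)/6 = -(b*n + n**2)/6 = -(n**2 + b*n)/6 = -n**2/6 - b*n/6)
(-314 + M(0, -14))**2 = (-314 - 1/6*(-14)*(0 - 14))**2 = (-314 - 1/6*(-14)*(-14))**2 = (-314 - 98/3)**2 = (-1040/3)**2 = 1081600/9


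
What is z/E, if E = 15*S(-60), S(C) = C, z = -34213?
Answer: 34213/900 ≈ 38.014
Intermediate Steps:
E = -900 (E = 15*(-60) = -900)
z/E = -34213/(-900) = -34213*(-1/900) = 34213/900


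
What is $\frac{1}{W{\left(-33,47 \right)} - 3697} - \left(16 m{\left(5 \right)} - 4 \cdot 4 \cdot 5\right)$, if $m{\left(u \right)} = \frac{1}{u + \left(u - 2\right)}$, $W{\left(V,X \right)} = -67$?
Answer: $\frac{293591}{3764} \approx 78.0$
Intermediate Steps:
$m{\left(u \right)} = \frac{1}{-2 + 2 u}$ ($m{\left(u \right)} = \frac{1}{u + \left(-2 + u\right)} = \frac{1}{-2 + 2 u}$)
$\frac{1}{W{\left(-33,47 \right)} - 3697} - \left(16 m{\left(5 \right)} - 4 \cdot 4 \cdot 5\right) = \frac{1}{-67 - 3697} - \left(\left(-1\right) 4 \cdot 4 \cdot 5 + 16 \cdot \frac{1}{2} \frac{1}{-1 + 5}\right) = \frac{1}{-3764} + \left(16 \cdot 5 - 16 \frac{1}{2 \cdot 4}\right) = - \frac{1}{3764} + \left(80 - 16 \cdot \frac{1}{2} \cdot \frac{1}{4}\right) = - \frac{1}{3764} + \left(80 - 2\right) = - \frac{1}{3764} + 78 = \frac{293591}{3764}$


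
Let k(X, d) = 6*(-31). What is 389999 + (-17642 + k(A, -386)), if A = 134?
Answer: 372171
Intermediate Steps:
k(X, d) = -186
389999 + (-17642 + k(A, -386)) = 389999 + (-17642 - 186) = 389999 - 17828 = 372171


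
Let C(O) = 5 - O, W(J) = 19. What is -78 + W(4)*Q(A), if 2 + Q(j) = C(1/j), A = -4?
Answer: -65/4 ≈ -16.250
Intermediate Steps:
Q(j) = 3 - 1/j (Q(j) = -2 + (5 - 1/j) = 3 - 1/j)
-78 + W(4)*Q(A) = -78 + 19*(3 - 1/(-4)) = -78 + 19*(3 - 1*(-¼)) = -78 + 19*(3 + ¼) = -78 + 19*(13/4) = -78 + 247/4 = -65/4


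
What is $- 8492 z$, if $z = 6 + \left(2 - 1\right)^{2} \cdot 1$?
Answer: $-59444$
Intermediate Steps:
$z = 7$ ($z = 6 + 1^{2} \cdot 1 = 6 + 1 \cdot 1 = 6 + 1 = 7$)
$- 8492 z = \left(-8492\right) 7 = -59444$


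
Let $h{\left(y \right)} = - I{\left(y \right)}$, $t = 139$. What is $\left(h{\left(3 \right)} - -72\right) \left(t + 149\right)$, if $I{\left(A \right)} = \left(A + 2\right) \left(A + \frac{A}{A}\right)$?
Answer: $14976$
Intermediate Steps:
$I{\left(A \right)} = \left(1 + A\right) \left(2 + A\right)$ ($I{\left(A \right)} = \left(2 + A\right) \left(A + 1\right) = \left(2 + A\right) \left(1 + A\right) = \left(1 + A\right) \left(2 + A\right)$)
$h{\left(y \right)} = -2 - y^{2} - 3 y$ ($h{\left(y \right)} = - (2 + y^{2} + 3 y) = -2 - y^{2} - 3 y$)
$\left(h{\left(3 \right)} - -72\right) \left(t + 149\right) = \left(\left(-2 - 3^{2} - 9\right) - -72\right) \left(139 + 149\right) = \left(\left(-2 - 9 - 9\right) + 72\right) 288 = \left(-20 + 72\right) 288 = 52 \cdot 288 = 14976$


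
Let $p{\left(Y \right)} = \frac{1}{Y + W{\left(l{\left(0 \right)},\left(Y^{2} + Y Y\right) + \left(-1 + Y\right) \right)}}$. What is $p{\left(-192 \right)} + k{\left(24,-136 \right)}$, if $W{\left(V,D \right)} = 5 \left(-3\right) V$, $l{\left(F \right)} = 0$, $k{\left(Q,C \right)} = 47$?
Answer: $\frac{9023}{192} \approx 46.995$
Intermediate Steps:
$W{\left(V,D \right)} = - 15 V$
$p{\left(Y \right)} = \frac{1}{Y}$ ($p{\left(Y \right)} = \frac{1}{Y - 0} = \frac{1}{Y + 0} = \frac{1}{Y}$)
$p{\left(-192 \right)} + k{\left(24,-136 \right)} = \frac{1}{-192} + 47 = - \frac{1}{192} + 47 = \frac{9023}{192}$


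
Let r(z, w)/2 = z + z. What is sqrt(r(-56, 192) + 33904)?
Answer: 4*sqrt(2105) ≈ 183.52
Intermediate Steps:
r(z, w) = 4*z (r(z, w) = 2*(z + z) = 2*(2*z) = 4*z)
sqrt(r(-56, 192) + 33904) = sqrt(4*(-56) + 33904) = sqrt(-224 + 33904) = sqrt(33680) = 4*sqrt(2105)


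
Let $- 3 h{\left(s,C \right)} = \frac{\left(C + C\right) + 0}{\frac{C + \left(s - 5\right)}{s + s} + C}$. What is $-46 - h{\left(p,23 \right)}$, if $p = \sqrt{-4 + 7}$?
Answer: $- \frac{285614}{6303} - \frac{184 \sqrt{3}}{2101} \approx -45.466$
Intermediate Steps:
$p = \sqrt{3} \approx 1.732$
$h{\left(s,C \right)} = - \frac{2 C}{3 \left(C + \frac{-5 + C + s}{2 s}\right)}$ ($h{\left(s,C \right)} = - \frac{\left(\left(C + C\right) + 0\right) \frac{1}{\frac{C + \left(s - 5\right)}{s + s} + C}}{3} = - \frac{\left(2 C + 0\right) \frac{1}{\frac{C + \left(-5 + s\right)}{2 s} + C}}{3} = - \frac{2 C \frac{1}{\left(-5 + C + s\right) \frac{1}{2 s} + C}}{3} = - \frac{2 C \frac{1}{\frac{-5 + C + s}{2 s} + C}}{3} = - \frac{2 C \frac{1}{C + \frac{-5 + C + s}{2 s}}}{3} = - \frac{2 C}{3 \left(C + \frac{-5 + C + s}{2 s}\right)}$)
$-46 - h{\left(p,23 \right)} = -46 - \left(-4\right) 23 \sqrt{3} \frac{1}{-15 + 3 \cdot 23 + 3 \sqrt{3} + 6 \cdot 23 \sqrt{3}} = -46 - \left(-4\right) 23 \sqrt{3} \frac{1}{-15 + 69 + 3 \sqrt{3} + 138 \sqrt{3}} = -46 - \left(-4\right) 23 \sqrt{3} \frac{1}{54 + 141 \sqrt{3}} = -46 - - \frac{92 \sqrt{3}}{54 + 141 \sqrt{3}} = -46 + \frac{92 \sqrt{3}}{54 + 141 \sqrt{3}}$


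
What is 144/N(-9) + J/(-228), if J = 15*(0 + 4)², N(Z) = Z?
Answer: -324/19 ≈ -17.053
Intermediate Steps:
J = 240 (J = 15*4² = 15*16 = 240)
144/N(-9) + J/(-228) = 144/(-9) + 240/(-228) = 144*(-⅑) + 240*(-1/228) = -16 - 20/19 = -324/19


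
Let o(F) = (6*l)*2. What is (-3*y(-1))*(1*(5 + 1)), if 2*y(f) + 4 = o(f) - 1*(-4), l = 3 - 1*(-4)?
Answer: -756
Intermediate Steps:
l = 7 (l = 3 + 4 = 7)
o(F) = 84 (o(F) = (6*7)*2 = 42*2 = 84)
y(f) = 42 (y(f) = -2 + (84 - 1*(-4))/2 = -2 + (84 + 4)/2 = -2 + (½)*88 = -2 + 44 = 42)
(-3*y(-1))*(1*(5 + 1)) = (-3*42)*(1*(5 + 1)) = -126*6 = -756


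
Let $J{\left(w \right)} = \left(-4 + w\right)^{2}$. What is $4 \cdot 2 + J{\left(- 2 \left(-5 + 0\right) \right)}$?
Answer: $44$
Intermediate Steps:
$4 \cdot 2 + J{\left(- 2 \left(-5 + 0\right) \right)} = 4 \cdot 2 + \left(-4 - 2 \left(-5 + 0\right)\right)^{2} = 8 + \left(-4 - -10\right)^{2} = 8 + \left(-4 + 10\right)^{2} = 8 + 6^{2} = 8 + 36 = 44$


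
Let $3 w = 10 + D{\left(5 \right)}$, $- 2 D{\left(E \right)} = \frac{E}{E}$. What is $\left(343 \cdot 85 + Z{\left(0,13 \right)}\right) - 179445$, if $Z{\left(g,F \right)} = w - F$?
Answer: $- \frac{901799}{6} \approx -1.503 \cdot 10^{5}$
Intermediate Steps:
$D{\left(E \right)} = - \frac{1}{2}$ ($D{\left(E \right)} = - \frac{E \frac{1}{E}}{2} = \left(- \frac{1}{2}\right) 1 = - \frac{1}{2}$)
$w = \frac{19}{6}$ ($w = \frac{10 - \frac{1}{2}}{3} = \frac{1}{3} \cdot \frac{19}{2} = \frac{19}{6} \approx 3.1667$)
$Z{\left(g,F \right)} = \frac{19}{6} - F$
$\left(343 \cdot 85 + Z{\left(0,13 \right)}\right) - 179445 = \left(343 \cdot 85 + \left(\frac{19}{6} - 13\right)\right) - 179445 = \left(29155 + \left(\frac{19}{6} - 13\right)\right) - 179445 = \left(29155 - \frac{59}{6}\right) - 179445 = \frac{174871}{6} - 179445 = - \frac{901799}{6}$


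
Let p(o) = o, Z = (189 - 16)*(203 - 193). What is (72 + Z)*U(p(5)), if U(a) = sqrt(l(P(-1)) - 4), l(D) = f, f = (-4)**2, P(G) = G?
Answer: 3604*sqrt(3) ≈ 6242.3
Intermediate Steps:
Z = 1730 (Z = 173*10 = 1730)
f = 16
l(D) = 16
U(a) = 2*sqrt(3) (U(a) = sqrt(16 - 4) = sqrt(12) = 2*sqrt(3))
(72 + Z)*U(p(5)) = (72 + 1730)*(2*sqrt(3)) = 1802*(2*sqrt(3)) = 3604*sqrt(3)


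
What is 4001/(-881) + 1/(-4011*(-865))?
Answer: -13881528634/3056642715 ≈ -4.5414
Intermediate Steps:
4001/(-881) + 1/(-4011*(-865)) = 4001*(-1/881) - 1/4011*(-1/865) = -4001/881 + 1/3469515 = -13881528634/3056642715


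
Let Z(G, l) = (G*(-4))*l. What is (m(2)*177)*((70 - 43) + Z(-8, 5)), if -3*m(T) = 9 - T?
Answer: -77231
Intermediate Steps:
m(T) = -3 + T/3 (m(T) = -(9 - T)/3 = -3 + T/3)
Z(G, l) = -4*G*l (Z(G, l) = (-4*G)*l = -4*G*l)
(m(2)*177)*((70 - 43) + Z(-8, 5)) = ((-3 + (1/3)*2)*177)*((70 - 43) - 4*(-8)*5) = ((-3 + 2/3)*177)*(27 + 160) = -7/3*177*187 = -413*187 = -77231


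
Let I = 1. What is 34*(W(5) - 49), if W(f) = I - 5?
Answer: -1802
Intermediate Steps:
W(f) = -4 (W(f) = 1 - 5 = -4)
34*(W(5) - 49) = 34*(-4 - 49) = 34*(-53) = -1802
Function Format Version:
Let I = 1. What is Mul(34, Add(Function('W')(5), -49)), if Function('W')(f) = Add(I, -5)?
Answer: -1802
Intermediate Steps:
Function('W')(f) = -4 (Function('W')(f) = Add(1, -5) = -4)
Mul(34, Add(Function('W')(5), -49)) = Mul(34, Add(-4, -49)) = Mul(34, -53) = -1802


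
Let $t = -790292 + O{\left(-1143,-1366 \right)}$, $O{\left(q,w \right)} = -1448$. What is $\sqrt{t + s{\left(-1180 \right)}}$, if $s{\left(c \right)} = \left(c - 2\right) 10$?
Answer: $2 i \sqrt{200890} \approx 896.42 i$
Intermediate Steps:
$s{\left(c \right)} = -20 + 10 c$ ($s{\left(c \right)} = \left(-2 + c\right) 10 = -20 + 10 c$)
$t = -791740$ ($t = -790292 - 1448 = -791740$)
$\sqrt{t + s{\left(-1180 \right)}} = \sqrt{-791740 + \left(-20 + 10 \left(-1180\right)\right)} = \sqrt{-791740 - 11820} = \sqrt{-803560} = 2 i \sqrt{200890}$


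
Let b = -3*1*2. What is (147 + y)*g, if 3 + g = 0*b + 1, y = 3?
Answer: -300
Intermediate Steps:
b = -6 (b = -3*2 = -6)
g = -2 (g = -3 + (0*(-6) + 1) = -3 + (0 + 1) = -3 + 1 = -2)
(147 + y)*g = (147 + 3)*(-2) = 150*(-2) = -300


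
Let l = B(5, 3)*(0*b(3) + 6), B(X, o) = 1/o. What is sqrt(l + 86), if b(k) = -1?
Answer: 2*sqrt(22) ≈ 9.3808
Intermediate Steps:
l = 2 (l = (0*(-1) + 6)/3 = (0 + 6)/3 = (1/3)*6 = 2)
sqrt(l + 86) = sqrt(2 + 86) = sqrt(88) = 2*sqrt(22)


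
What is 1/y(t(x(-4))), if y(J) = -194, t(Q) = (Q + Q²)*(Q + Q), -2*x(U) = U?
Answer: -1/194 ≈ -0.0051546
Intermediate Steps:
x(U) = -U/2
t(Q) = 2*Q*(Q + Q²) (t(Q) = (Q + Q²)*(2*Q) = 2*Q*(Q + Q²))
1/y(t(x(-4))) = 1/(-194) = -1/194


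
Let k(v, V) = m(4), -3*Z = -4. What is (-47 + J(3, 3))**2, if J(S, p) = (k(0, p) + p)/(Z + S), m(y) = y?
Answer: 348100/169 ≈ 2059.8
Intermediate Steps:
Z = 4/3 (Z = -1/3*(-4) = 4/3 ≈ 1.3333)
k(v, V) = 4
J(S, p) = (4 + p)/(4/3 + S)
(-47 + J(3, 3))**2 = (-47 + 3*(4 + 3)/(4 + 3*3))**2 = (-47 + 3*7/(4 + 9))**2 = (-47 + 3*7/13)**2 = (-47 + 3*(1/13)*7)**2 = (-47 + 21/13)**2 = (-590/13)**2 = 348100/169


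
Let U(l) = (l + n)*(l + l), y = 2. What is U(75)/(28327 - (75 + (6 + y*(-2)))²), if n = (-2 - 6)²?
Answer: 3475/3733 ≈ 0.93089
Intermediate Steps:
n = 64 (n = (-8)² = 64)
U(l) = 2*l*(64 + l) (U(l) = (l + 64)*(l + l) = (64 + l)*(2*l) = 2*l*(64 + l))
U(75)/(28327 - (75 + (6 + y*(-2)))²) = (2*75*(64 + 75))/(28327 - (75 + (6 + 2*(-2)))²) = (2*75*139)/(28327 - (75 + (6 - 4))²) = 20850/(28327 - (75 + 2)²) = 20850/(28327 - 1*77²) = 20850/(28327 - 1*5929) = 20850/(28327 - 5929) = 20850/22398 = 20850*(1/22398) = 3475/3733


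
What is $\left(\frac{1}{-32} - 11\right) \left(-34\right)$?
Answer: $\frac{6001}{16} \approx 375.06$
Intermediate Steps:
$\left(\frac{1}{-32} - 11\right) \left(-34\right) = \left(- \frac{1}{32} - 11\right) \left(-34\right) = \left(- \frac{353}{32}\right) \left(-34\right) = \frac{6001}{16}$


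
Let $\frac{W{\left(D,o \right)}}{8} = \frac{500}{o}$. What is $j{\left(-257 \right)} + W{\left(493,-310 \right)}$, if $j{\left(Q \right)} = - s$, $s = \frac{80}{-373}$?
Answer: $- \frac{146720}{11563} \approx -12.689$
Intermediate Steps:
$s = - \frac{80}{373}$ ($s = 80 \left(- \frac{1}{373}\right) = - \frac{80}{373} \approx -0.21448$)
$W{\left(D,o \right)} = \frac{4000}{o}$ ($W{\left(D,o \right)} = 8 \frac{500}{o} = \frac{4000}{o}$)
$j{\left(Q \right)} = \frac{80}{373}$ ($j{\left(Q \right)} = \left(-1\right) \left(- \frac{80}{373}\right) = \frac{80}{373}$)
$j{\left(-257 \right)} + W{\left(493,-310 \right)} = \frac{80}{373} + \frac{4000}{-310} = \frac{80}{373} + 4000 \left(- \frac{1}{310}\right) = \frac{80}{373} - \frac{400}{31} = - \frac{146720}{11563}$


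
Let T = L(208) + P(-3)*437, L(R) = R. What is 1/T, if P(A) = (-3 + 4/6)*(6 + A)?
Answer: -1/2851 ≈ -0.00035075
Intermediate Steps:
P(A) = -14 - 7*A/3 (P(A) = (-3 + 4*(⅙))*(6 + A) = (-3 + ⅔)*(6 + A) = -7*(6 + A)/3 = -14 - 7*A/3)
T = -2851 (T = 208 + (-14 - 7/3*(-3))*437 = 208 + (-14 + 7)*437 = 208 - 7*437 = 208 - 3059 = -2851)
1/T = 1/(-2851) = -1/2851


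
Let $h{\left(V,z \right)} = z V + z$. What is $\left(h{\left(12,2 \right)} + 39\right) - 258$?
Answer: $-193$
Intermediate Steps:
$h{\left(V,z \right)} = z + V z$ ($h{\left(V,z \right)} = V z + z = z + V z$)
$\left(h{\left(12,2 \right)} + 39\right) - 258 = \left(2 \left(1 + 12\right) + 39\right) - 258 = \left(2 \cdot 13 + 39\right) - 258 = \left(26 + 39\right) - 258 = 65 - 258 = -193$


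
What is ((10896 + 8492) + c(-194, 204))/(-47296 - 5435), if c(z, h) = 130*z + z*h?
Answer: 15136/17577 ≈ 0.86112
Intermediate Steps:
c(z, h) = 130*z + h*z
((10896 + 8492) + c(-194, 204))/(-47296 - 5435) = ((10896 + 8492) - 194*(130 + 204))/(-47296 - 5435) = (19388 - 194*334)/(-52731) = (19388 - 64796)*(-1/52731) = -45408*(-1/52731) = 15136/17577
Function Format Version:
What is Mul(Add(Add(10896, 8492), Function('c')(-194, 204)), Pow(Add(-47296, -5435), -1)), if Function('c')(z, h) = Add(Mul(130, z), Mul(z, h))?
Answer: Rational(15136, 17577) ≈ 0.86112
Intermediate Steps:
Function('c')(z, h) = Add(Mul(130, z), Mul(h, z))
Mul(Add(Add(10896, 8492), Function('c')(-194, 204)), Pow(Add(-47296, -5435), -1)) = Mul(Add(Add(10896, 8492), Mul(-194, Add(130, 204))), Pow(Add(-47296, -5435), -1)) = Mul(Add(19388, Mul(-194, 334)), Pow(-52731, -1)) = Mul(Add(19388, -64796), Rational(-1, 52731)) = Mul(-45408, Rational(-1, 52731)) = Rational(15136, 17577)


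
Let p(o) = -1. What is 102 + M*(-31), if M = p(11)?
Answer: 133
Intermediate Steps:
M = -1
102 + M*(-31) = 102 - 1*(-31) = 102 + 31 = 133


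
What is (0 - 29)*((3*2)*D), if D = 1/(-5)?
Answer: 174/5 ≈ 34.800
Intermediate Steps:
D = -⅕ ≈ -0.20000
(0 - 29)*((3*2)*D) = (0 - 29)*((3*2)*(-⅕)) = -174*(-1)/5 = -29*(-6/5) = 174/5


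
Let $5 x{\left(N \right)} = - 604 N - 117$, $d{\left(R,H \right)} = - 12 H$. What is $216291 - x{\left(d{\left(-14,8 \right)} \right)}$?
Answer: $\frac{1023588}{5} \approx 2.0472 \cdot 10^{5}$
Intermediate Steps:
$x{\left(N \right)} = - \frac{117}{5} - \frac{604 N}{5}$ ($x{\left(N \right)} = \frac{- 604 N - 117}{5} = \frac{-117 - 604 N}{5} = - \frac{117}{5} - \frac{604 N}{5}$)
$216291 - x{\left(d{\left(-14,8 \right)} \right)} = 216291 - \left(- \frac{117}{5} - \frac{604 \left(\left(-12\right) 8\right)}{5}\right) = 216291 - \left(- \frac{117}{5} - - \frac{57984}{5}\right) = 216291 - \left(- \frac{117}{5} + \frac{57984}{5}\right) = 216291 - \frac{57867}{5} = \frac{1023588}{5}$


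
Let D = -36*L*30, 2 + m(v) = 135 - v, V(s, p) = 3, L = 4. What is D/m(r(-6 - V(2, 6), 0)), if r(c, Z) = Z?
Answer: -4320/133 ≈ -32.481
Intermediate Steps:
m(v) = 133 - v (m(v) = -2 + (135 - v) = 133 - v)
D = -4320 (D = -36*4*30 = -144*30 = -4320)
D/m(r(-6 - V(2, 6), 0)) = -4320/(133 - 1*0) = -4320/(133 + 0) = -4320/133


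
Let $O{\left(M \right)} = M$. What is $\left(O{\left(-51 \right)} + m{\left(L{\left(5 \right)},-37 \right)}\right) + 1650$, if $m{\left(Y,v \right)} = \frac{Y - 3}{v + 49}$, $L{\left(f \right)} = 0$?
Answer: $\frac{6395}{4} \approx 1598.8$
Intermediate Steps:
$m{\left(Y,v \right)} = \frac{-3 + Y}{49 + v}$ ($m{\left(Y,v \right)} = \frac{Y - 3}{49 + v} = \frac{-3 + Y}{49 + v}$)
$\left(O{\left(-51 \right)} + m{\left(L{\left(5 \right)},-37 \right)}\right) + 1650 = \left(-51 + \frac{-3 + 0}{49 - 37}\right) + 1650 = \left(-51 + \frac{1}{12} \left(-3\right)\right) + 1650 = \left(-51 - \frac{1}{4}\right) + 1650 = - \frac{205}{4} + 1650 = \frac{6395}{4}$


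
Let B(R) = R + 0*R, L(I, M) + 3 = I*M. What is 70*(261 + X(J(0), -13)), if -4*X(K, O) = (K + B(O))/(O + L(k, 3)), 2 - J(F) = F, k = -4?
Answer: 146105/8 ≈ 18263.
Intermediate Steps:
J(F) = 2 - F
L(I, M) = -3 + I*M
B(R) = R (B(R) = R + 0 = R)
X(K, O) = -(K + O)/(4*(-15 + O)) (X(K, O) = -(K + O)/(4*(O + (-3 - 4*3))) = -(K + O)/(4*(O + (-3 - 12))) = -(K + O)/(4*(O - 15)) = -(K + O)/(4*(-15 + O)))
70*(261 + X(J(0), -13)) = 70*(261 + (-(2 - 1*0) - 1*(-13))/(4*(-15 - 13))) = 70*(261 + (1/4)*(-(2 + 0) + 13)/(-28)) = 70*(261 + (1/4)*(-1/28)*(-1*2 + 13)) = 70*(261 + (1/4)*(-1/28)*(-2 + 13)) = 70*(261 + (1/4)*(-1/28)*11) = 70*(261 - 11/112) = 70*(29221/112) = 146105/8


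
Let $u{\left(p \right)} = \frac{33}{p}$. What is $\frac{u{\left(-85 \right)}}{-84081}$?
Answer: $\frac{11}{2382295} \approx 4.6174 \cdot 10^{-6}$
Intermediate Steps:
$\frac{u{\left(-85 \right)}}{-84081} = \frac{33 \frac{1}{-85}}{-84081} = 33 \left(- \frac{1}{85}\right) \left(- \frac{1}{84081}\right) = \left(- \frac{33}{85}\right) \left(- \frac{1}{84081}\right) = \frac{11}{2382295}$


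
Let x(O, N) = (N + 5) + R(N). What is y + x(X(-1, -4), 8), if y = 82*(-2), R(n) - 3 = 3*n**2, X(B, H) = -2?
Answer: 44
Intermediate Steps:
R(n) = 3 + 3*n**2
x(O, N) = 8 + N + 3*N**2 (x(O, N) = (N + 5) + (3 + 3*N**2) = (5 + N) + (3 + 3*N**2) = 8 + N + 3*N**2)
y = -164
y + x(X(-1, -4), 8) = -164 + (8 + 8 + 3*8**2) = -164 + (8 + 8 + 3*64) = -164 + (8 + 8 + 192) = -164 + 208 = 44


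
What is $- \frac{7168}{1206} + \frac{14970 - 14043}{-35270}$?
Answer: $- \frac{126966661}{21267810} \approx -5.9699$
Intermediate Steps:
$- \frac{7168}{1206} + \frac{14970 - 14043}{-35270} = \left(-7168\right) \frac{1}{1206} + 927 \left(- \frac{1}{35270}\right) = - \frac{3584}{603} - \frac{927}{35270} = - \frac{126966661}{21267810}$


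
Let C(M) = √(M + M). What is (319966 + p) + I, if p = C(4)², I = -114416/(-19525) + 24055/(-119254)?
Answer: 745051627598689/2328434350 ≈ 3.1998e+5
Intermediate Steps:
I = 13174891789/2328434350 (I = -114416*(-1/19525) + 24055*(-1/119254) = 114416/19525 - 24055/119254 = 13174891789/2328434350 ≈ 5.6583)
C(M) = √2*√M (C(M) = √(2*M) = √2*√M)
p = 8 (p = (√2*√4)² = (√2*2)² = (2*√2)² = 8)
(319966 + p) + I = (319966 + 8) + 13174891789/2328434350 = 319974 + 13174891789/2328434350 = 745051627598689/2328434350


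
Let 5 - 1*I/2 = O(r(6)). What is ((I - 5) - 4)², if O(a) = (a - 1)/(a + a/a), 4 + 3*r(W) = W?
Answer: 49/25 ≈ 1.9600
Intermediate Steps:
r(W) = -4/3 + W/3
O(a) = (-1 + a)/(1 + a) (O(a) = (-1 + a)/(a + 1) = (-1 + a)/(1 + a))
I = 52/5 (I = 10 - 2*(-1 + (-4/3 + (⅓)*6))/(1 + (-4/3 + (⅓)*6)) = 10 - 2*(-1 + (-4/3 + 2))/(1 + (-4/3 + 2)) = 10 - 2*(-1 + ⅔)/(1 + ⅔) = 10 - 2*(-1)/(5/3*3) = 10 - 6*(-1)/(5*3) = 10 - 2*(-⅕) = 10 + ⅖ = 52/5 ≈ 10.400)
((I - 5) - 4)² = ((52/5 - 5) - 4)² = (27/5 - 4)² = (7/5)² = 49/25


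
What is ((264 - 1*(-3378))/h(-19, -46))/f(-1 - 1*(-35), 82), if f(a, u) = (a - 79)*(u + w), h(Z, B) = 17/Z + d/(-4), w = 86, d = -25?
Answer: -11533/128205 ≈ -0.089957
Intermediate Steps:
h(Z, B) = 25/4 + 17/Z (h(Z, B) = 17/Z - 25/(-4) = 17/Z - 25*(-1/4) = 17/Z + 25/4 = 25/4 + 17/Z)
f(a, u) = (-79 + a)*(86 + u) (f(a, u) = (a - 79)*(u + 86) = (-79 + a)*(86 + u))
((264 - 1*(-3378))/h(-19, -46))/f(-1 - 1*(-35), 82) = ((264 - 1*(-3378))/(25/4 + 17/(-19)))/(-6794 - 79*82 + 86*(-1 - 1*(-35)) + (-1 - 1*(-35))*82) = ((264 + 3378)/(25/4 + 17*(-1/19)))/(-6794 - 6478 + 86*(-1 + 35) + (-1 + 35)*82) = (3642/(25/4 - 17/19))/(-6794 - 6478 + 86*34 + 34*82) = (3642/(407/76))/(-6794 - 6478 + 2924 + 2788) = (3642*(76/407))/(-7560) = (276792/407)*(-1/7560) = -11533/128205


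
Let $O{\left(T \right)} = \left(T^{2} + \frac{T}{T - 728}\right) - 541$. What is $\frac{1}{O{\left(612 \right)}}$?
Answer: $\frac{29}{10845934} \approx 2.6738 \cdot 10^{-6}$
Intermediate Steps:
$O{\left(T \right)} = -541 + T^{2} + \frac{T}{-728 + T}$ ($O{\left(T \right)} = \left(T^{2} + \frac{T}{-728 + T}\right) - 541 = -541 + T^{2} + \frac{T}{-728 + T}$)
$\frac{1}{O{\left(612 \right)}} = \frac{1}{\frac{1}{-728 + 612} \left(393848 + 612^{3} - 728 \cdot 612^{2} - 330480\right)} = \frac{1}{\frac{1}{-116} \left(393848 + 229220928 - 272668032 - 330480\right)} = \frac{1}{\left(- \frac{1}{116}\right) \left(393848 + 229220928 - 272668032 - 330480\right)} = \frac{1}{\left(- \frac{1}{116}\right) \left(-43383736\right)} = \frac{1}{\frac{10845934}{29}} = \frac{29}{10845934}$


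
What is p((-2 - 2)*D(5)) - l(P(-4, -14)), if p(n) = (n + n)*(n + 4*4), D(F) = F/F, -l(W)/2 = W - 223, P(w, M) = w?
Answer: -550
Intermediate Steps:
l(W) = 446 - 2*W (l(W) = -2*(W - 223) = -2*(-223 + W) = 446 - 2*W)
D(F) = 1
p(n) = 2*n*(16 + n) (p(n) = (2*n)*(n + 16) = (2*n)*(16 + n) = 2*n*(16 + n))
p((-2 - 2)*D(5)) - l(P(-4, -14)) = 2*((-2 - 2)*1)*(16 + (-2 - 2)*1) - (446 - 2*(-4)) = 2*(-4*1)*(16 - 4*1) - (446 + 8) = 2*(-4)*(16 - 4) - 1*454 = 2*(-4)*12 - 454 = -96 - 454 = -550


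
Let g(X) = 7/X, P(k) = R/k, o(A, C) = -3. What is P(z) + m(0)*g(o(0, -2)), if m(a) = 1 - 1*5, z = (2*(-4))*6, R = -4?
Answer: 113/12 ≈ 9.4167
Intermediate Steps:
z = -48 (z = -8*6 = -48)
P(k) = -4/k
m(a) = -4 (m(a) = 1 - 5 = -4)
P(z) + m(0)*g(o(0, -2)) = -4/(-48) - 28/(-3) = -4*(-1/48) - 28*(-1)/3 = 1/12 - 4*(-7/3) = 1/12 + 28/3 = 113/12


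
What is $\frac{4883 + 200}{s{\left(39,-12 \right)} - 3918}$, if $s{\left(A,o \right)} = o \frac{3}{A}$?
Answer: $- \frac{66079}{50946} \approx -1.297$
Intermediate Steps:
$s{\left(A,o \right)} = \frac{3 o}{A}$
$\frac{4883 + 200}{s{\left(39,-12 \right)} - 3918} = \frac{4883 + 200}{3 \left(-12\right) \frac{1}{39} - 3918} = \frac{5083}{3 \left(-12\right) \frac{1}{39} - 3918} = \frac{5083}{- \frac{12}{13} - 3918} = \frac{5083}{- \frac{50946}{13}} = 5083 \left(- \frac{13}{50946}\right) = - \frac{66079}{50946}$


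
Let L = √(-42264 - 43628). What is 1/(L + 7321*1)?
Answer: 7321/53682933 - 2*I*√21473/53682933 ≈ 0.00013637 - 5.4593e-6*I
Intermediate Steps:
L = 2*I*√21473 (L = √(-85892) = 2*I*√21473 ≈ 293.07*I)
1/(L + 7321*1) = 1/(2*I*√21473 + 7321*1) = 1/(2*I*√21473 + 7321) = 1/(7321 + 2*I*√21473)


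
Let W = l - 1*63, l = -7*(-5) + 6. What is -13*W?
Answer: 286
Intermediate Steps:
l = 41 (l = 35 + 6 = 41)
W = -22 (W = 41 - 1*63 = 41 - 63 = -22)
-13*W = -13*(-22) = 286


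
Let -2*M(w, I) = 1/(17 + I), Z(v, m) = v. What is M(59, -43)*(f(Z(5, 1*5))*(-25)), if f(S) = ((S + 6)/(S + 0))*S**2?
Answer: -1375/52 ≈ -26.442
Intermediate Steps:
f(S) = S*(6 + S) (f(S) = ((6 + S)/S)*S**2 = S*(6 + S))
M(w, I) = -1/(2*(17 + I))
M(59, -43)*(f(Z(5, 1*5))*(-25)) = (-1/(34 + 2*(-43)))*((5*(6 + 5))*(-25)) = (-1/(34 - 86))*((5*11)*(-25)) = (-1/(-52))*(55*(-25)) = -1*(-1/52)*(-1375) = (1/52)*(-1375) = -1375/52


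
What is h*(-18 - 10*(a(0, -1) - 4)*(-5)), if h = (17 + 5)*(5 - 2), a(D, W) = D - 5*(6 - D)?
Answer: -113388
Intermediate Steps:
a(D, W) = -30 + 6*D (a(D, W) = D + (-30 + 5*D) = -30 + 6*D)
h = 66 (h = 22*3 = 66)
h*(-18 - 10*(a(0, -1) - 4)*(-5)) = 66*(-18 - 10*((-30 + 6*0) - 4)*(-5)) = 66*(-18 - 10*((-30 + 0) - 4)*(-5)) = 66*(-18 - 10*(-30 - 4)*(-5)) = 66*(-18 - (-340)*(-5)) = 66*(-18 - 10*170) = 66*(-18 - 1700) = 66*(-1718) = -113388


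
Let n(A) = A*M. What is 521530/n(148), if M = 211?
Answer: 260765/15614 ≈ 16.701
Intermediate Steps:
n(A) = 211*A (n(A) = A*211 = 211*A)
521530/n(148) = 521530/((211*148)) = 521530/31228 = 521530*(1/31228) = 260765/15614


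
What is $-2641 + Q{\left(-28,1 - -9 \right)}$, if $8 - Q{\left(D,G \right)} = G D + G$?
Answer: $-2363$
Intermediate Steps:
$Q{\left(D,G \right)} = 8 - G - D G$ ($Q{\left(D,G \right)} = 8 - \left(G D + G\right) = 8 - \left(D G + G\right) = 8 - \left(G + D G\right) = 8 - G - D G$)
$-2641 + Q{\left(-28,1 - -9 \right)} = -2641 - \left(-7 + 9 - 28 \left(1 - -9\right)\right) = -2641 - \left(2 - 28 \left(1 + 9\right)\right) = -2641 - \left(2 - 280\right) = -2641 + \left(8 - 10 + 280\right) = -2641 + 278 = -2363$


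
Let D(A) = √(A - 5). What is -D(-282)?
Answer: -I*√287 ≈ -16.941*I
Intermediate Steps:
D(A) = √(-5 + A)
-D(-282) = -√(-5 - 282) = -√(-287) = -I*√287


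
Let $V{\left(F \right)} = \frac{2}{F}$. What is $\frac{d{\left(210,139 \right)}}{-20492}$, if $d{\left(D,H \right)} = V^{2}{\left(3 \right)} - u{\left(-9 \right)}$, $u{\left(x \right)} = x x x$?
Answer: $- \frac{6565}{184428} \approx -0.035597$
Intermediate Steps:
$u{\left(x \right)} = x^{3}$ ($u{\left(x \right)} = x^{2} x = x^{3}$)
$d{\left(D,H \right)} = \frac{6565}{9}$ ($d{\left(D,H \right)} = \left(\frac{2}{3}\right)^{2} - \left(-9\right)^{3} = \left(2 \cdot \frac{1}{3}\right)^{2} - -729 = \left(\frac{2}{3}\right)^{2} + 729 = \frac{4}{9} + 729 = \frac{6565}{9}$)
$\frac{d{\left(210,139 \right)}}{-20492} = \frac{6565}{9 \left(-20492\right)} = \frac{6565}{9} \left(- \frac{1}{20492}\right) = - \frac{6565}{184428}$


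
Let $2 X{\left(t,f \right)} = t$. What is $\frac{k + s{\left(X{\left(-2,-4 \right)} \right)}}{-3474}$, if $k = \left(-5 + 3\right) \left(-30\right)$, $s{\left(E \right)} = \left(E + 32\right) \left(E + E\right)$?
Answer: $\frac{1}{1737} \approx 0.00057571$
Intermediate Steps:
$X{\left(t,f \right)} = \frac{t}{2}$
$s{\left(E \right)} = 2 E \left(32 + E\right)$ ($s{\left(E \right)} = \left(32 + E\right) 2 E = 2 E \left(32 + E\right)$)
$k = 60$ ($k = \left(-2\right) \left(-30\right) = 60$)
$\frac{k + s{\left(X{\left(-2,-4 \right)} \right)}}{-3474} = \frac{60 + 2 \cdot \frac{1}{2} \left(-2\right) \left(32 + \frac{1}{2} \left(-2\right)\right)}{-3474} = \left(60 + 2 \left(-1\right) \left(32 - 1\right)\right) \left(- \frac{1}{3474}\right) = \left(60 + 2 \left(-1\right) 31\right) \left(- \frac{1}{3474}\right) = \left(60 - 62\right) \left(- \frac{1}{3474}\right) = \left(-2\right) \left(- \frac{1}{3474}\right) = \frac{1}{1737}$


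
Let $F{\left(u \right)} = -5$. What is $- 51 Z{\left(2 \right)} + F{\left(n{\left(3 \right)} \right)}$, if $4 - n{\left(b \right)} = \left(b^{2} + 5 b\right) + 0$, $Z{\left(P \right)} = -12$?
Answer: $607$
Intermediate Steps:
$n{\left(b \right)} = 4 - b^{2} - 5 b$ ($n{\left(b \right)} = 4 - \left(\left(b^{2} + 5 b\right) + 0\right) = 4 - \left(b^{2} + 5 b\right) = 4 - b^{2} - 5 b$)
$- 51 Z{\left(2 \right)} + F{\left(n{\left(3 \right)} \right)} = \left(-51\right) \left(-12\right) - 5 = 612 - 5 = 607$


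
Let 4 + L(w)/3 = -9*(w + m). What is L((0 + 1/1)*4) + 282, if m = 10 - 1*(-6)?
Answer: -270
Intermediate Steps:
m = 16 (m = 10 + 6 = 16)
L(w) = -444 - 27*w (L(w) = -12 + 3*(-9*(w + 16)) = -12 + 3*(-9*(16 + w)) = -12 + 3*(-144 - 9*w) = -12 + (-432 - 27*w) = -444 - 27*w)
L((0 + 1/1)*4) + 282 = (-444 - 27*(0 + 1/1)*4) + 282 = (-444 - 27*(0 + 1)*4) + 282 = (-444 - 27*4) + 282 = (-444 - 108) + 282 = -552 + 282 = -270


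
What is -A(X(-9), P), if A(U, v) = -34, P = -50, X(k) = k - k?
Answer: 34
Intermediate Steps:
X(k) = 0
-A(X(-9), P) = -1*(-34) = 34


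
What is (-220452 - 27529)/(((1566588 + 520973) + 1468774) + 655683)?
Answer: -247981/4212018 ≈ -0.058875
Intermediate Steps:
(-220452 - 27529)/(((1566588 + 520973) + 1468774) + 655683) = -247981/((2087561 + 1468774) + 655683) = -247981/(3556335 + 655683) = -247981/4212018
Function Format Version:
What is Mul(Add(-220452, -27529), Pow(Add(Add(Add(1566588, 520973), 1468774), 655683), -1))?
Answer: Rational(-247981, 4212018) ≈ -0.058875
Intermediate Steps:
Mul(Add(-220452, -27529), Pow(Add(Add(Add(1566588, 520973), 1468774), 655683), -1)) = Mul(-247981, Pow(Add(Add(2087561, 1468774), 655683), -1)) = Mul(-247981, Pow(Add(3556335, 655683), -1)) = Mul(-247981, Pow(4212018, -1)) = Mul(-247981, Rational(1, 4212018)) = Rational(-247981, 4212018)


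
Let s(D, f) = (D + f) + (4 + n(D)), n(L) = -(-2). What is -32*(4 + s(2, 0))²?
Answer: -4608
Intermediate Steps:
n(L) = 2 (n(L) = -2*(-1) = 2)
s(D, f) = 6 + D + f (s(D, f) = (D + f) + (4 + 2) = (D + f) + 6 = 6 + D + f)
-32*(4 + s(2, 0))² = -32*(4 + (6 + 2 + 0))² = -32*(4 + 8)² = -32*12² = -32*144 = -4608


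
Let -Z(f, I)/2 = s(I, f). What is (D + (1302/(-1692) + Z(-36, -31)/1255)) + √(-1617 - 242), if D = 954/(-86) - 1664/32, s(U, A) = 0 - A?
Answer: -972741307/15218130 + 13*I*√11 ≈ -63.92 + 43.116*I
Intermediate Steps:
s(U, A) = -A
Z(f, I) = 2*f (Z(f, I) = -(-2)*f = 2*f)
D = -2713/43 (D = 954*(-1/86) - 1664*1/32 = -477/43 - 52 = -2713/43 ≈ -63.093)
(D + (1302/(-1692) + Z(-36, -31)/1255)) + √(-1617 - 242) = (-2713/43 + (1302/(-1692) + (2*(-36))/1255)) + √(-1617 - 242) = (-2713/43 + (1302*(-1/1692) - 72*1/1255)) + √(-1859) = (-2713/43 + (-217/282 - 72/1255)) + 13*I*√11 = (-2713/43 - 292639/353910) + 13*I*√11 = -972741307/15218130 + 13*I*√11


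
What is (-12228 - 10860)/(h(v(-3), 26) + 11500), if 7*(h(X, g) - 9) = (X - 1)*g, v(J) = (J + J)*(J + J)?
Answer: -23088/11639 ≈ -1.9837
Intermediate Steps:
v(J) = 4*J**2 (v(J) = (2*J)*(2*J) = 4*J**2)
h(X, g) = 9 + g*(-1 + X)/7 (h(X, g) = 9 + ((X - 1)*g)/7 = 9 + ((-1 + X)*g)/7 = 9 + (g*(-1 + X))/7 = 9 + g*(-1 + X)/7)
(-12228 - 10860)/(h(v(-3), 26) + 11500) = (-12228 - 10860)/((9 - 1/7*26 + (1/7)*(4*(-3)**2)*26) + 11500) = -23088/((9 - 26/7 + (1/7)*(4*9)*26) + 11500) = -23088/((9 - 26/7 + (1/7)*36*26) + 11500) = -23088/((9 - 26/7 + 936/7) + 11500) = -23088/(139 + 11500) = -23088/11639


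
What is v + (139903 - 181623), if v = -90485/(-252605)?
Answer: -2107718023/50521 ≈ -41720.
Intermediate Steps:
v = 18097/50521 (v = -90485*(-1/252605) = 18097/50521 ≈ 0.35821)
v + (139903 - 181623) = 18097/50521 + (139903 - 181623) = 18097/50521 - 41720 = -2107718023/50521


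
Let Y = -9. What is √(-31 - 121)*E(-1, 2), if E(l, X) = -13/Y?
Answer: 26*I*√38/9 ≈ 17.808*I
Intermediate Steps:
E(l, X) = 13/9 (E(l, X) = -13/(-9) = -13*(-⅑) = 13/9)
√(-31 - 121)*E(-1, 2) = √(-31 - 121)*(13/9) = √(-152)*(13/9) = (2*I*√38)*(13/9) = 26*I*√38/9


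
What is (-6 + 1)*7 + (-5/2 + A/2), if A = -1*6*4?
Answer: -99/2 ≈ -49.500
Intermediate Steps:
A = -24 (A = -6*4 = -24)
(-6 + 1)*7 + (-5/2 + A/2) = (-6 + 1)*7 + (-5/2 - 24/2) = -5*7 + (-5*½ - 24*½) = -35 + (-5/2 - 12) = -35 - 29/2 = -99/2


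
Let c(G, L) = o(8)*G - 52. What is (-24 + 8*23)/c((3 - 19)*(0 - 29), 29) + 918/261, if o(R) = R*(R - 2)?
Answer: 113554/32219 ≈ 3.5244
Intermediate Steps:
o(R) = R*(-2 + R)
c(G, L) = -52 + 48*G (c(G, L) = (8*(-2 + 8))*G - 52 = (8*6)*G - 52 = 48*G - 52 = -52 + 48*G)
(-24 + 8*23)/c((3 - 19)*(0 - 29), 29) + 918/261 = (-24 + 8*23)/(-52 + 48*((3 - 19)*(0 - 29))) + 918/261 = (-24 + 184)/(-52 + 48*(-16*(-29))) + 918*(1/261) = 160/(-52 + 48*464) + 102/29 = 160/(-52 + 22272) + 102/29 = 160/22220 + 102/29 = 160*(1/22220) + 102/29 = 8/1111 + 102/29 = 113554/32219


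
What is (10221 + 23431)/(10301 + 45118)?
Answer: 33652/55419 ≈ 0.60723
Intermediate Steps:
(10221 + 23431)/(10301 + 45118) = 33652/55419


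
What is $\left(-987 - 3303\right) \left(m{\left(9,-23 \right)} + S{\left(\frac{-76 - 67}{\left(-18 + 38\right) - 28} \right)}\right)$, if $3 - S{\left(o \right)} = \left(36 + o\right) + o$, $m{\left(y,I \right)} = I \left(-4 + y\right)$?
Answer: $\frac{1576575}{2} \approx 7.8829 \cdot 10^{5}$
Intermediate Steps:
$S{\left(o \right)} = -33 - 2 o$ ($S{\left(o \right)} = 3 - \left(\left(36 + o\right) + o\right) = 3 - \left(36 + 2 o\right) = -33 - 2 o$)
$\left(-987 - 3303\right) \left(m{\left(9,-23 \right)} + S{\left(\frac{-76 - 67}{\left(-18 + 38\right) - 28} \right)}\right) = \left(-987 - 3303\right) \left(- 23 \left(-4 + 9\right) - \left(33 + 2 \frac{-76 - 67}{\left(-18 + 38\right) - 28}\right)\right) = - 4290 \left(\left(-23\right) 5 - \left(33 + 2 \left(- \frac{143}{20 - 28}\right)\right)\right) = - 4290 \left(-115 - \left(33 + 2 \left(- \frac{143}{-8}\right)\right)\right) = - 4290 \left(-115 - \left(33 + 2 \left(\left(-143\right) \left(- \frac{1}{8}\right)\right)\right)\right) = - 4290 \left(-115 - \frac{275}{4}\right) = \left(-4290\right) \left(- \frac{735}{4}\right) = \frac{1576575}{2}$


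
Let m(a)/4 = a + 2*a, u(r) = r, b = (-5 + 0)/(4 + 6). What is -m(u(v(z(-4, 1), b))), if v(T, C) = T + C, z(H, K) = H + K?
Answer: 42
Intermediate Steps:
b = -½ (b = -5/10 = -5*⅒ = -½ ≈ -0.50000)
v(T, C) = C + T
m(a) = 12*a (m(a) = 4*(a + 2*a) = 4*(3*a) = 12*a)
-m(u(v(z(-4, 1), b))) = -12*(-½ + (-4 + 1)) = -12*(-½ - 3) = -12*(-7)/2 = -1*(-42) = 42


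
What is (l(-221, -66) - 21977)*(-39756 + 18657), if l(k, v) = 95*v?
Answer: 595983453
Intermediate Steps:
(l(-221, -66) - 21977)*(-39756 + 18657) = (95*(-66) - 21977)*(-39756 + 18657) = (-6270 - 21977)*(-21099) = -28247*(-21099) = 595983453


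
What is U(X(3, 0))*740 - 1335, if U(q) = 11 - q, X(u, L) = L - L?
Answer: 6805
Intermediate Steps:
X(u, L) = 0
U(X(3, 0))*740 - 1335 = (11 - 1*0)*740 - 1335 = (11 + 0)*740 - 1335 = 11*740 - 1335 = 8140 - 1335 = 6805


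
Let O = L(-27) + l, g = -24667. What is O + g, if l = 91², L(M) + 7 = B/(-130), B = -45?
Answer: -426209/26 ≈ -16393.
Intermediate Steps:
L(M) = -173/26 (L(M) = -7 - 45/(-130) = -7 - 45*(-1/130) = -7 + 9/26 = -173/26)
l = 8281
O = 215133/26 (O = -173/26 + 8281 = 215133/26 ≈ 8274.3)
O + g = 215133/26 - 24667 = -426209/26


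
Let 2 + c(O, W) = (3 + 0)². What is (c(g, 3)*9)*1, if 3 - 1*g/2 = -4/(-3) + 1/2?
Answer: 63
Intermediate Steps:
g = 7/3 (g = 6 - 2*(-4/(-3) + 1/2) = 6 - 2*(-4*(-⅓) + 1*(½)) = 6 - 2*(4/3 + ½) = 6 - 2*11/6 = 6 - 11/3 = 7/3 ≈ 2.3333)
c(O, W) = 7 (c(O, W) = -2 + (3 + 0)² = -2 + 3² = -2 + 9 = 7)
(c(g, 3)*9)*1 = (7*9)*1 = 63*1 = 63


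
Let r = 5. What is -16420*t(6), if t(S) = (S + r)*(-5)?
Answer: 903100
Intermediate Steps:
t(S) = -25 - 5*S (t(S) = (S + 5)*(-5) = (5 + S)*(-5) = -25 - 5*S)
-16420*t(6) = -16420*(-25 - 5*6) = -16420*(-25 - 30) = -16420*(-55) = 903100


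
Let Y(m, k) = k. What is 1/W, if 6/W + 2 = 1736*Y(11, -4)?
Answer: -3473/3 ≈ -1157.7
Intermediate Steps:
W = -3/3473 (W = 6/(-2 + 1736*(-4)) = 6/(-2 - 6944) = 6/(-6946) = 6*(-1/6946) = -3/3473 ≈ -0.00086381)
1/W = 1/(-3/3473) = -3473/3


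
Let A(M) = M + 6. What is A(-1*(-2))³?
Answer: 512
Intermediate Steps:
A(M) = 6 + M
A(-1*(-2))³ = (6 - 1*(-2))³ = (6 + 2)³ = 8³ = 512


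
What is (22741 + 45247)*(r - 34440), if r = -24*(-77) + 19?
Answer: -2214573124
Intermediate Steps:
r = 1867 (r = 1848 + 19 = 1867)
(22741 + 45247)*(r - 34440) = (22741 + 45247)*(1867 - 34440) = 67988*(-32573) = -2214573124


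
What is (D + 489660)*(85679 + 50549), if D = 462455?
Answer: 129704722220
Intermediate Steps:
(D + 489660)*(85679 + 50549) = (462455 + 489660)*(85679 + 50549) = 952115*136228 = 129704722220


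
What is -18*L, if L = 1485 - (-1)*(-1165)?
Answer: -5760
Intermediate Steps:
L = 320 (L = 1485 - 1*1165 = 1485 - 1165 = 320)
-18*L = -18*320 = -5760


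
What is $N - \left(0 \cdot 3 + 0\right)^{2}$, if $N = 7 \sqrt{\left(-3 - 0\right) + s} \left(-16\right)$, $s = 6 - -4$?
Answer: $- 112 \sqrt{7} \approx -296.32$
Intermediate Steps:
$s = 10$ ($s = 6 + 4 = 10$)
$N = - 112 \sqrt{7}$ ($N = 7 \sqrt{\left(-3 - 0\right) + 10} \left(-16\right) = 7 \sqrt{\left(-3 + 0\right) + 10} \left(-16\right) = 7 \sqrt{-3 + 10} \left(-16\right) = 7 \sqrt{7} \left(-16\right) = - 112 \sqrt{7} \approx -296.32$)
$N - \left(0 \cdot 3 + 0\right)^{2} = - 112 \sqrt{7} - \left(0 \cdot 3 + 0\right)^{2} = - 112 \sqrt{7} - \left(0 + 0\right)^{2} = - 112 \sqrt{7} - 0^{2} = - 112 \sqrt{7} - 0 = - 112 \sqrt{7} + 0 = - 112 \sqrt{7}$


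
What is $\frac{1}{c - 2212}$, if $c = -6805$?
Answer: $- \frac{1}{9017} \approx -0.0001109$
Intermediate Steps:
$\frac{1}{c - 2212} = \frac{1}{-6805 - 2212} = \frac{1}{-9017} = - \frac{1}{9017}$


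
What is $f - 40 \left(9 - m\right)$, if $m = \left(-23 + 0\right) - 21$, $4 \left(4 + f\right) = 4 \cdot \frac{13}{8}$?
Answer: $- \frac{16979}{8} \approx -2122.4$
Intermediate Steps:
$f = - \frac{19}{8}$ ($f = -4 + \frac{4 \cdot \frac{13}{8}}{4} = -4 + \frac{1}{4} \cdot \frac{13}{2} = -4 + \frac{13}{8} = - \frac{19}{8} \approx -2.375$)
$m = -44$ ($m = -23 - 21 = -44$)
$f - 40 \left(9 - m\right) = - \frac{19}{8} - 40 \left(9 - -44\right) = - \frac{19}{8} - 40 \left(9 + 44\right) = - \frac{19}{8} - 2120 = - \frac{16979}{8}$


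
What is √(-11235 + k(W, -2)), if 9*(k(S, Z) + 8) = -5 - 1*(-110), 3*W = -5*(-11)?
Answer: I*√101082/3 ≈ 105.98*I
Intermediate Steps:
W = 55/3 (W = (-5*(-11))/3 = (⅓)*55 = 55/3 ≈ 18.333)
k(S, Z) = 11/3 (k(S, Z) = -8 + (-5 - 1*(-110))/9 = -8 + (-5 + 110)/9 = -8 + (⅑)*105 = -8 + 35/3 = 11/3)
√(-11235 + k(W, -2)) = √(-11235 + 11/3) = √(-33694/3) = I*√101082/3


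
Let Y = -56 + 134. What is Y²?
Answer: 6084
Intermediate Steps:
Y = 78
Y² = 78² = 6084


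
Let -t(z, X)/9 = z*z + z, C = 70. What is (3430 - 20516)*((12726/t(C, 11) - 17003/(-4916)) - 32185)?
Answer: 479801181769793/872590 ≈ 5.4986e+8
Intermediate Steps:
t(z, X) = -9*z - 9*z**2 (t(z, X) = -9*(z*z + z) = -9*(z**2 + z) = -9*(z + z**2) = -9*z - 9*z**2)
(3430 - 20516)*((12726/t(C, 11) - 17003/(-4916)) - 32185) = (3430 - 20516)*((12726/((-9*70*(1 + 70))) - 17003/(-4916)) - 32185) = -17086*((12726/((-9*70*71)) - 17003*(-1/4916)) - 32185) = -17086*((12726/(-44730) + 17003/4916) - 32185) = -17086*((12726*(-1/44730) + 17003/4916) - 32185) = -17086*((-101/355 + 17003/4916) - 32185) = -17086*(5539549/1745180 - 32185) = -17086*(-56163078751/1745180) = 479801181769793/872590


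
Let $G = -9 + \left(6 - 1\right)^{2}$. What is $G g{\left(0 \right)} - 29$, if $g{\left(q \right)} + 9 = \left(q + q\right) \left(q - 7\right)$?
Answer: $-173$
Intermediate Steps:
$g{\left(q \right)} = -9 + 2 q \left(-7 + q\right)$ ($g{\left(q \right)} = -9 + \left(q + q\right) \left(q - 7\right) = -9 + 2 q \left(-7 + q\right)$)
$G = 16$ ($G = -9 + 5^{2} = -9 + 25 = 16$)
$G g{\left(0 \right)} - 29 = 16 \left(-9 - 0 + 2 \cdot 0^{2}\right) - 29 = 16 \left(-9 + 0 + 2 \cdot 0\right) - 29 = 16 \left(-9 + 0 + 0\right) - 29 = 16 \left(-9\right) - 29 = -144 - 29 = -173$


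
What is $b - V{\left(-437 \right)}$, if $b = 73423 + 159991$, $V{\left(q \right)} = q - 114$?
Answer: $233965$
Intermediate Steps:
$V{\left(q \right)} = -114 + q$ ($V{\left(q \right)} = q - 114 = -114 + q$)
$b = 233414$
$b - V{\left(-437 \right)} = 233414 - \left(-114 - 437\right) = 233414 - -551 = 233414 + 551 = 233965$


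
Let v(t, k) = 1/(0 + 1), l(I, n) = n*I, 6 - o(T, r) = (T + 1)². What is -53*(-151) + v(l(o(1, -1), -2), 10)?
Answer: 8004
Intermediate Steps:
o(T, r) = 6 - (1 + T)² (o(T, r) = 6 - (T + 1)² = 6 - (1 + T)²)
l(I, n) = I*n
v(t, k) = 1 (v(t, k) = 1/1 = 1)
-53*(-151) + v(l(o(1, -1), -2), 10) = -53*(-151) + 1 = 8003 + 1 = 8004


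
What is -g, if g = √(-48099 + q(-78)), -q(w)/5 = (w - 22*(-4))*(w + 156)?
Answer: -I*√51999 ≈ -228.03*I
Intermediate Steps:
q(w) = -5*(88 + w)*(156 + w) (q(w) = -5*(w - 22*(-4))*(w + 156) = -5*(w + 88)*(156 + w) = -5*(88 + w)*(156 + w))
g = I*√51999 (g = √(-48099 + (-68640 - 1220*(-78) - 5*(-78)²)) = √(-48099 + (-68640 + 95160 - 5*6084)) = √(-48099 + (-68640 + 95160 - 30420)) = √(-48099 - 3900) = √(-51999) = I*√51999 ≈ 228.03*I)
-g = -I*√51999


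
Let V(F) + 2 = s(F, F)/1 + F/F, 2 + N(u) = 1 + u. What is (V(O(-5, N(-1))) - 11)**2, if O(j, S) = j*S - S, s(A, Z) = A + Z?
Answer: 144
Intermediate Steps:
N(u) = -1 + u (N(u) = -2 + (1 + u) = -1 + u)
O(j, S) = -S + S*j (O(j, S) = S*j - S = -S + S*j)
V(F) = -1 + 2*F (V(F) = -2 + ((F + F)/1 + F/F) = -2 + ((2*F)*1 + 1) = -2 + (2*F + 1) = -2 + (1 + 2*F) = -1 + 2*F)
(V(O(-5, N(-1))) - 11)**2 = ((-1 + 2*((-1 - 1)*(-1 - 5))) - 11)**2 = ((-1 + 2*(-2*(-6))) - 11)**2 = ((-1 + 2*12) - 11)**2 = ((-1 + 24) - 11)**2 = (23 - 11)**2 = 12**2 = 144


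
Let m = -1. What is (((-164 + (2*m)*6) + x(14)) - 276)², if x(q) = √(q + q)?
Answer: 204332 - 1808*√7 ≈ 1.9955e+5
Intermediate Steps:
x(q) = √2*√q (x(q) = √(2*q) = √2*√q)
(((-164 + (2*m)*6) + x(14)) - 276)² = (((-164 + (2*(-1))*6) + √2*√14) - 276)² = (((-164 - 2*6) + 2*√7) - 276)² = (((-164 - 12) + 2*√7) - 276)² = ((-176 + 2*√7) - 276)² = (-452 + 2*√7)²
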